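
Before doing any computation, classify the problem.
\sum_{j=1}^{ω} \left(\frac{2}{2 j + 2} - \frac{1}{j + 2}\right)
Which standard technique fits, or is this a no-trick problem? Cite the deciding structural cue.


Method: telescoping — the summand is \frac{2}{2 j + 2} minus the same expression shifted by one, so consecutive terms cancel in pairs.


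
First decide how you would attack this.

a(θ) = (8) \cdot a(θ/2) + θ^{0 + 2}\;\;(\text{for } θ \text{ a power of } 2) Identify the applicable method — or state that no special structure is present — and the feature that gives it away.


Technique: the master substitution — the argument shrinks by the factor 2, so measure the index on a logarithmic scale and the recursion becomes a shift.


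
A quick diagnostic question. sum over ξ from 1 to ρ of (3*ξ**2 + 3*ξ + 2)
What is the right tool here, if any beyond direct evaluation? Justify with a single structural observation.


Method: no special technique — the sum is polynomial through and through; closed forms for each power of ξ finish it directly.


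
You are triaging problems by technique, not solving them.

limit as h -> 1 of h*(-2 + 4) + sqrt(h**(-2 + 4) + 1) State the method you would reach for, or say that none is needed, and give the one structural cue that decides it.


Verdict: no special technique — nothing blocks direct substitution at 1: plug in and finish.


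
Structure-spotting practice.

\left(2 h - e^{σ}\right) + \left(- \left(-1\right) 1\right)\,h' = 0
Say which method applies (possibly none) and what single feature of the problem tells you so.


Technique: a linear integrating factor — the equation is linear in h with coefficient 2; multiplying by the integrating factor exp(∫2) makes the left side a perfect derivative.


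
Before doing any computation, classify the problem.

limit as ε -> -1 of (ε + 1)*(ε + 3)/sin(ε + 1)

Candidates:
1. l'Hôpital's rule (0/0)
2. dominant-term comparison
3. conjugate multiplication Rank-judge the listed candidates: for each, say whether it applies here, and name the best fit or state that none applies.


Method: l'Hôpital's rule (0/0) — plug in -1: top and bottom both hit zero, so differentiate each and retry. The standard small-argument limits would also carry it; the rule is the systematic route.
- l'Hôpital's rule (0/0): yes, a natural case for it.
- dominant-term comparison: this is not a rational comparison of growth rates at infinity.
- conjugate multiplication — no divergent radical difference is present for a conjugate pair to cancel.


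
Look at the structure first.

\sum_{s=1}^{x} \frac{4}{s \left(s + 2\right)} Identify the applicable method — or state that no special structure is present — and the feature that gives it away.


Method: telescoping — \frac{4}{s \left(s + 2\right)} hides a difference of shifted reciprocals — decompose it and the middle of the sum vanishes.


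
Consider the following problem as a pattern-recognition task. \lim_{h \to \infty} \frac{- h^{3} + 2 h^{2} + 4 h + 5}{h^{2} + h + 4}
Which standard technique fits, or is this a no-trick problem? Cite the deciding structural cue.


Verdict: dominant-term comparison — divide by the highest power of h present: lower-order terms vanish and the dominant ratio remains. Differentiating the expression as a single quotient would eventually settle it as well; matching dominant growth settles it immediately.


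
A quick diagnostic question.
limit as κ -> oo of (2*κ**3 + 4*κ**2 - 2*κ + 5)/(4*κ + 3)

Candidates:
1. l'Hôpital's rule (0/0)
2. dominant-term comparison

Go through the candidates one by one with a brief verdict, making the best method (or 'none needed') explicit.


Best approach: dominant-term comparison — as κ grows, only the highest-degree terms matter — compare leading terms and read the limit off.
- l'Hôpital's rule (0/0) — as a single quotient the expression runs to ∞/∞ at the limit point — an at-infinity form of the rule would apply, though the leading-growth comparison is the direct reading.
- dominant-term comparison: applicable, and directly so.


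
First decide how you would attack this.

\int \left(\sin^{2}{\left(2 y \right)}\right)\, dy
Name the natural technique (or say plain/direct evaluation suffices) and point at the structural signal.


Best approach: a trigonometric identity — the even trigonometric power \sin^{2}{\left(2 y \right)} reduces by a double-angle identity before any integration is attempted.


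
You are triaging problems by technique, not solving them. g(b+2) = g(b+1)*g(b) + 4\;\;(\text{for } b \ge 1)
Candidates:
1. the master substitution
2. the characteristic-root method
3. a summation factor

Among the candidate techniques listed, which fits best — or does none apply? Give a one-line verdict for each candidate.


Best approach: no special technique — the sequence value feeds back through itself nonlinearly — linear superposition fails, and every superposition-based closed form fails with it.
- the master substitution — there is no divide-the-index recursive argument.
- the characteristic-root method — nonlinearity rules out exponential-mode superposition from the start.
- a summation factor — the recursion is nonlinear — outside the first-order linear family a summation factor addresses.


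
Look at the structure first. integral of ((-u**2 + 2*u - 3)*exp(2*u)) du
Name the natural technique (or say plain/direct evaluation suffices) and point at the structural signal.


Best approach: integration by parts — differentiate -u**2 + 2*u - 3, integrate exp(2*u): each pass lowers the polynomial degree, so parts terminates.


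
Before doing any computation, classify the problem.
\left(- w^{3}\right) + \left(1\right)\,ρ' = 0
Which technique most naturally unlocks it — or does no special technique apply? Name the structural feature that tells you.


Technique: no special technique — the slope is a pure function of w; integrate both sides and be done.


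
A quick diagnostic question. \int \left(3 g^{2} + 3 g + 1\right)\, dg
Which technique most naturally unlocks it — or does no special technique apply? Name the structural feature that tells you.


Best approach: no special technique — nothing composite, nothing rational, nothing trigonometric — each constant-multiple power of g integrates by the power rule alone.


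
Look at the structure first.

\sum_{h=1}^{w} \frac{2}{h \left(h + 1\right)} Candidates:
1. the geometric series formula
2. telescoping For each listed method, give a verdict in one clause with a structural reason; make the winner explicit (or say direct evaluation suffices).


Best approach: telescoping — one partial-fraction pass turns \frac{2}{h \left(h + 1\right)} into a shifted difference, and shifted differences telescope.
- the geometric series formula: there is no constant term-to-term ratio.
- telescoping: applies; the problem has the shape this method handles.


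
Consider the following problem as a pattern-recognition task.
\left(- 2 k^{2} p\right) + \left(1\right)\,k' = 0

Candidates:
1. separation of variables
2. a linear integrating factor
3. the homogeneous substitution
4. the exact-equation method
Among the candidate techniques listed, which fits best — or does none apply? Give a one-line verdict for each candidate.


Technique: separation of variables — solved for the derivative, the right side splits multiplicatively into a function of each variable alone — divide and integrate each side.
- separation of variables: applies; the problem has the shape this method handles.
- a linear integrating factor — the unknown enters nonlinearly (through a power, a denominator, or a transcendental function), which the linear integrating-factor recipe cannot absorb as-is — any repair would come from a preliminary substitution, not the factor.
- the homogeneous substitution — the slope does not depend on the ratio of the variables alone.
- the exact-equation method — the mixed-partials test fails on this split — it is not an exact differential as presented.


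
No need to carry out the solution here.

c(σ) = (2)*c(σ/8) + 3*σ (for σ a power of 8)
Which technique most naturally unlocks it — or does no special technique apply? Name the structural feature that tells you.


Technique: the master substitution — the argument σ/8 divides the index by 8; the standard σ = 8^m substitution converts it to a constant-shift recurrence.


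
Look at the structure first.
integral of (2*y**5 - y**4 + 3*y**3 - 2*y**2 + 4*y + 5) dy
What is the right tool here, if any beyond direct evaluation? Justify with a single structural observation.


Verdict: no special technique — a term-by-term power-rule job in y; no substitution or rearrangement earns its keep here.


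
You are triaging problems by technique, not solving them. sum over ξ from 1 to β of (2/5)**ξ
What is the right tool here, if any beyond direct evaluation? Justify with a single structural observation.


Best approach: the geometric series formula — each term is 2/5 times the previous one, so the geometric-series formula applies directly.


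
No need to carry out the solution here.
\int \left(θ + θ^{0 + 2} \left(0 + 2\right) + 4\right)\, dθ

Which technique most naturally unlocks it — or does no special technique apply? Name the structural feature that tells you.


Verdict: no special technique — every term is a constant multiple of a power of θ; term-wise power-rule integration needs no preliminary transformation.


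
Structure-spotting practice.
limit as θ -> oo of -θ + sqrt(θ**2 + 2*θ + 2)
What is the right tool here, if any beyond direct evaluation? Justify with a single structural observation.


Verdict: conjugate multiplication — turning the difference into a conjugate-rationalized ratio makes the limit readable.


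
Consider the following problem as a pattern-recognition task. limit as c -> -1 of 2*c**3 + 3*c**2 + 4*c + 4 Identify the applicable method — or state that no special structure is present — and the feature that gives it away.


Technique: no special technique — no denominator vanishes and nothing blows up at -1: direct substitution is the whole computation.


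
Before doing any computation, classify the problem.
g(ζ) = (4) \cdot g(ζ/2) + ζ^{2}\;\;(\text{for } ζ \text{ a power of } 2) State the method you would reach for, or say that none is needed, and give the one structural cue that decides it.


Verdict: the master substitution — treat m = log base 2 of ζ as the new clock: one recursion step advances m by one while ζ scales by 2.


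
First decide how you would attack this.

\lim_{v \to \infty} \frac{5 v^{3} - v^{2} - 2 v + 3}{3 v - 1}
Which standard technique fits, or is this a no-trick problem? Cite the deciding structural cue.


Technique: dominant-term comparison — as v grows, only the highest-degree terms matter — compare leading terms and read the limit off. Viewed as a single quotient this is an ∞/∞ form — an at-infinity application of l'Hôpital's rule would also resolve it; comparing leading growth reads the answer without differentiating.


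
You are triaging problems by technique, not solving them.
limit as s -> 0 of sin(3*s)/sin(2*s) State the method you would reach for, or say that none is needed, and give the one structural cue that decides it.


Diagnosis: l'Hôpital's rule (0/0) — the 0/0 form at 0 is the signature situation for l'Hôpital's rule. Known elementary limits would finish this too — the rule just bypasses the case analysis.


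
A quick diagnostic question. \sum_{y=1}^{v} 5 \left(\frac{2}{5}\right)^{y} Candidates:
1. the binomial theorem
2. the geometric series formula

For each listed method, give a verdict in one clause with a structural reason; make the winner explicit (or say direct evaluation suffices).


Best approach: the geometric series formula — check a ratio of consecutive terms: it is \frac{2}{5}, independent of the index, so the geometric formula closes the sum.
- the binomial theorem — the summand does not match any term pattern of an expanded binomial power.
- the geometric series formula — a fit — the right tool for this form.


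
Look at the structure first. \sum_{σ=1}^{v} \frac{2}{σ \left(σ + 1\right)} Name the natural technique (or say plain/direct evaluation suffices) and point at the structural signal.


Best approach: telescoping — integer-spaced poles in \frac{2}{σ \left(σ + 1\right)} are the telescoping signature in disguise.


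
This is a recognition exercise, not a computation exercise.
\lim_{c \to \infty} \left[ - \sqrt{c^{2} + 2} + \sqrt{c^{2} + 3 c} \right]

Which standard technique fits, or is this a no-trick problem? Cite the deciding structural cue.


Verdict: conjugate multiplication — the ∞ − ∞ radical form is the exact trigger for the conjugate maneuver.


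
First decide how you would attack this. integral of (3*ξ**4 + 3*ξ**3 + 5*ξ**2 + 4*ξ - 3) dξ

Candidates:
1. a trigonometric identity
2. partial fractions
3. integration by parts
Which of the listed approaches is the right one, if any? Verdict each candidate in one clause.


Diagnosis: no special technique — nothing composite, nothing rational, nothing trigonometric — each constant-multiple power of ξ integrates by the power rule alone.
- a trigonometric identity: no sine or cosine appears, so there is nothing for a trigonometric identity to act on.
- partial fractions: there is no rational-function structure to decompose.
- integration by parts: parts would only shuffle a directly integrable integrand.


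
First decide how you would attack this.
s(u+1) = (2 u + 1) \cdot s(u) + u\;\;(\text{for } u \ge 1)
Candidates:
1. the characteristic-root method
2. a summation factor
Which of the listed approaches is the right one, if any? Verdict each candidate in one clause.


Diagnosis: a summation factor — with the index-dependent coefficient 2 u + 1, dividing by the cumulative product turns the left side into a pure difference.
- the characteristic-root method: the coefficients change with the index, which the root method cannot absorb.
- a summation factor — applies; the problem has the shape this method handles.


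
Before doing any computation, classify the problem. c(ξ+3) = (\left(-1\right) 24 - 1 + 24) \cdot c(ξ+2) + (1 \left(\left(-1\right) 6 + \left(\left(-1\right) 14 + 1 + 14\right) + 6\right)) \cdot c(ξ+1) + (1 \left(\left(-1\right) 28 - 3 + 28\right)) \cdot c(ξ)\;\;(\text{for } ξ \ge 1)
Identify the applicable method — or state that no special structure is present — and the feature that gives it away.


Best approach: the characteristic-root method — this is the constant-coefficient homogeneous case — the whole solution in ξ reduces to a polynomial's roots.


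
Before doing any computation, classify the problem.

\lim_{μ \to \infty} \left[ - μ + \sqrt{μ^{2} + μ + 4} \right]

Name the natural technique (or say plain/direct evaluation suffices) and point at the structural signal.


Method: conjugate multiplication — the difference \sqrt{μ^{2} + μ + 4} - μ is an ∞ − ∞ stalemate; its conjugate partner breaks the tie.


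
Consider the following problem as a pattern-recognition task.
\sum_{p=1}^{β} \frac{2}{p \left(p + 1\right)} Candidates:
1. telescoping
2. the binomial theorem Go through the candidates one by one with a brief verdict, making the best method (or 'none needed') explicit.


Verdict: telescoping — one partial-fraction pass turns \frac{2}{p \left(p + 1\right)} into a shifted difference, and shifted differences telescope.
- telescoping — yes, a natural case for it.
- the binomial theorem — no binomial coefficients pair with matched powers.


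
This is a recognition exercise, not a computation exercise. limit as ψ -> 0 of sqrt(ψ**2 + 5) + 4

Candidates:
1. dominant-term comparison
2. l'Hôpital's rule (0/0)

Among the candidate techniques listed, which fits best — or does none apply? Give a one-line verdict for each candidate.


Best approach: no special technique — nothing blocks direct substitution at 0: plug in and finish.
- dominant-term comparison: no dominant power emerges to decide the limit by degree comparison.
- l'Hôpital's rule (0/0) — substituting the point produces a determinate value, not a 0 over 0 clash.


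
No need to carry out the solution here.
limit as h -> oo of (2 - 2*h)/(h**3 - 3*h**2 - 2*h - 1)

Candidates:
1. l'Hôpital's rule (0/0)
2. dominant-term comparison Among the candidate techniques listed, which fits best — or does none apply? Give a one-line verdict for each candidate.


Diagnosis: dominant-term comparison — growth-rate triage: the leading powers of h decide the limit, everything else is noise.
- l'Hôpital's rule (0/0): as a single quotient the expression runs to ∞/∞ at the limit point — an at-infinity form of the rule would apply, though the leading-growth comparison is the direct reading.
- dominant-term comparison — applicable, and directly so.


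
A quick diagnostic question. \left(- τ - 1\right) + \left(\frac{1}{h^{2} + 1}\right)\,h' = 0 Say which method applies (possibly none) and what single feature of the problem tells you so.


Verdict: separation of variables — solved for the derivative, the right side splits multiplicatively into a function of each variable alone — divide and integrate each side. An exactness check succeeds on this form as well — separation and the potential function arrive at the same answer, separation more directly.


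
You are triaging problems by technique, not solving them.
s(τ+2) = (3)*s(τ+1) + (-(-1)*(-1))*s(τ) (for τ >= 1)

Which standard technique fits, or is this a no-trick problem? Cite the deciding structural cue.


Best approach: the characteristic-root method — shift-invariance with fixed coefficients calls for exponential trials; the characteristic polynomial finds every r^τ.


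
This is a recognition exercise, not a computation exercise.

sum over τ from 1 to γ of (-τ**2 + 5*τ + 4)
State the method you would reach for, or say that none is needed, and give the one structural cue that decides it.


Verdict: no special technique — with only polynomial terms in τ present, the classical sum-of-powers identities are all you need.


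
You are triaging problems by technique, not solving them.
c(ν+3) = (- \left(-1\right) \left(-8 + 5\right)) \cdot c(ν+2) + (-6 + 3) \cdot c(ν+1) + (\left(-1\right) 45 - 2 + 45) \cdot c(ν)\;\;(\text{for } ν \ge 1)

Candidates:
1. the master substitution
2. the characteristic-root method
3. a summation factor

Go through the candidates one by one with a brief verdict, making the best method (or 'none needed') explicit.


Verdict: the characteristic-root method — the recurrence treats every index alike (constant coefficients, no forcing) — precisely the regime where r^ν trials close it.
- the master substitution: no fixed divisor shrinks the index between calls.
- the characteristic-root method — yes — fits the structure here.
- a summation factor — the recurrence reaches back more than one step, outside the first-order family a summation factor normalizes.


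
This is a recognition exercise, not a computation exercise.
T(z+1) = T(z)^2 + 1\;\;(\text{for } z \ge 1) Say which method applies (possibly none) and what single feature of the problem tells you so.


Method: no special technique — the sequence value feeds back through itself nonlinearly — linear superposition fails, and every superposition-based closed form fails with it.


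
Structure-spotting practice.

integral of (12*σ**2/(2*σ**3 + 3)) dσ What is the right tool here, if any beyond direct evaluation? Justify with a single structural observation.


Verdict: u-substitution — collected, the integrand has one factor that is, up to a constant, the derivative of an inner expression the rest depends on — substitute for that inner expression.


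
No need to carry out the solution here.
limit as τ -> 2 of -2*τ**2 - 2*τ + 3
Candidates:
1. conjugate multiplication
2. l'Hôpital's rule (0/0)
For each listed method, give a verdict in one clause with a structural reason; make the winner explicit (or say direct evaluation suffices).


Diagnosis: no special technique — nothing blocks direct substitution at 2: plug in and finish.
- conjugate multiplication — there is no infinity-minus-infinity radical difference to rationalize.
- l'Hôpital's rule (0/0): substituting the point gives a finite value outright — there is no indeterminate clash to repair.


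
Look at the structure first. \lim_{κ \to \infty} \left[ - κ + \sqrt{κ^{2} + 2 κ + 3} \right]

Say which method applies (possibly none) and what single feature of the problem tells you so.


Verdict: conjugate multiplication — an infinity-minus-infinity difference with a surviving radical — multiply by the conjugate to cancel the divergence.


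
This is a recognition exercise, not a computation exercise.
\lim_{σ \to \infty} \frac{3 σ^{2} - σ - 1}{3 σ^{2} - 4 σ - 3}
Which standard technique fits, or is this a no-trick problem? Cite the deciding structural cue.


Best approach: dominant-term comparison — growth-rate triage: the leading powers of σ decide the limit, everything else is noise. l'Hôpital's at-infinity variant applies to the expression viewed as a single quotient; the leading-term comparison is the direct route.


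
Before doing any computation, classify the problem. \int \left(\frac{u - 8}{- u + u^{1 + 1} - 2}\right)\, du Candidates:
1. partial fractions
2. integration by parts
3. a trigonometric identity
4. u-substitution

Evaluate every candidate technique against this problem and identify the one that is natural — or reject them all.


Technique: partial fractions — a proper rational integrand whose denominator splits into simpler factors — decompose into partial fractions first.
- partial fractions — applies; the problem has the shape this method handles.
- integration by parts: there is no nonconstant-polynomial-times-kernel split with an exp, sine, cosine (degree-1 argument), or logarithm partner.
- a trigonometric identity — there is no trigonometric structure at all — the integrand carries no sine or cosine to rewrite.
- u-substitution: no subexpression of the integrand serves as a whole-integral substitution inner — individual terms may offer their own, but none carries its derivative as a factor of the full integrand; a working change of variable would have to be constructed from outside the expression.


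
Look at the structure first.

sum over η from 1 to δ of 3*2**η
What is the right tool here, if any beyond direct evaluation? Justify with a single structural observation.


Verdict: the geometric series formula — each term is 2 times the previous one, so the geometric-series formula applies directly.


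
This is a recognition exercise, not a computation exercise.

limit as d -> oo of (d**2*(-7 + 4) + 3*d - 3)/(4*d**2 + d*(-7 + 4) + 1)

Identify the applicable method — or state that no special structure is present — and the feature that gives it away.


Verdict: dominant-term comparison — growth-rate triage: the leading powers of d decide the limit, everything else is noise. l'Hôpital's at-infinity variant applies to the expression viewed as a single quotient; the leading-term comparison is the direct route.


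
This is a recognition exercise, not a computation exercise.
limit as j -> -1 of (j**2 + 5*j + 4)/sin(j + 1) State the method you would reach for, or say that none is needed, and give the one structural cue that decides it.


Method: l'Hôpital's rule (0/0) — both numerator and denominator vanish at -1: the genuine 0/0 indeterminate that l'Hôpital exists for. One could equally expand both pieces locally and compare leading terms; the rule does that in one stroke.


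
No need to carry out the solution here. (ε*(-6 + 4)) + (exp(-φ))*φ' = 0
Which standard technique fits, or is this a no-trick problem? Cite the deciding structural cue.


Method: separation of variables — solved for the derivative, the right side splits multiplicatively into a function of each variable alone — divide and integrate each side. An exactness check succeeds on this form as well — separation and the potential function arrive at the same answer, separation more directly.


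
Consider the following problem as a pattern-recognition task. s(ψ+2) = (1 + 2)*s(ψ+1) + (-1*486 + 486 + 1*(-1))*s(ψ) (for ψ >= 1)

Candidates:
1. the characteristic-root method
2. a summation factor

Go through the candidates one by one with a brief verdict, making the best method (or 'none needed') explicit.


Method: the characteristic-root method — this is the constant-coefficient homogeneous case — the whole solution in ψ reduces to a polynomial's roots.
- the characteristic-root method: yes — fits the structure here.
- a summation factor — a summation factor telescopes one-step recursions; this one carries higher-order memory.


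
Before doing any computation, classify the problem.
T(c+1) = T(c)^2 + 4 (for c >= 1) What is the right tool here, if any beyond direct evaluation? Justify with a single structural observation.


Verdict: no special technique — this one you iterate or analyze qualitatively: the nonlinearity defeats linear solution methods.


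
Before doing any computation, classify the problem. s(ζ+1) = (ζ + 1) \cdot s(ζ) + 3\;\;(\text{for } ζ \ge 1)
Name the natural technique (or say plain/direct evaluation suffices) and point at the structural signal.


Technique: a summation factor — rescale the sequence by the product of the weights ζ + 1 so far — the recurrence collapses to a plain running sum.


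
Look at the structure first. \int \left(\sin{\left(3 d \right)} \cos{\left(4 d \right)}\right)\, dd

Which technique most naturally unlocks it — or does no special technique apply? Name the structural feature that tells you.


Method: a trigonometric identity — \sin{\left(3 d \right)} \cos{\left(4 d \right)} mixes two frequencies; the product-to-sum identity splits it into single-frequency sinusoids.


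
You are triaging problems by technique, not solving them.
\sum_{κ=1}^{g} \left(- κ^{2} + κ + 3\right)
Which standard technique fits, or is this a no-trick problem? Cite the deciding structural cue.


Verdict: no special technique — recognize the absence of structure: constant-multiple powers of κ summed plainly, no special method required.


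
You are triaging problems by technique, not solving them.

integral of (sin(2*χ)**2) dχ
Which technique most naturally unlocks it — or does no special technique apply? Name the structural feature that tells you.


Technique: a trigonometric identity — sin(2*χ)**2 calls for power reduction: rewrite via double angles before any antiderivative is attempted.


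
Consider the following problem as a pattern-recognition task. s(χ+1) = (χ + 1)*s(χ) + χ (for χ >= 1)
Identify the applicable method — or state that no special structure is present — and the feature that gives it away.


Diagnosis: a summation factor — rescale the sequence by the product of the weights χ + 1 so far — the recurrence collapses to a plain running sum.


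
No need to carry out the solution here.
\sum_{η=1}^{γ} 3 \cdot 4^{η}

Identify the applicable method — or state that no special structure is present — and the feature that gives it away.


Technique: the geometric series formula — each summand is the previous one scaled by 4; that constant multiplier is itself the geometric structure.


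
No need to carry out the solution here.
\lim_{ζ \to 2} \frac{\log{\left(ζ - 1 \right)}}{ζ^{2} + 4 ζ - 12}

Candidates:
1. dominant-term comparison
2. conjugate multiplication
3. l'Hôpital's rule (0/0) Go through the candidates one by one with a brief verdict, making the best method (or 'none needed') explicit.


Technique: l'Hôpital's rule (0/0) — plug in 2: top and bottom both hit zero, so differentiate each and retry. The standard small-argument limits would also carry it; the rule is the systematic route.
- dominant-term comparison: no dominant-degree comparison decides it.
- conjugate multiplication: multiplying by a conjugate would not remove any indeterminacy here.
- l'Hôpital's rule (0/0) — applies; the problem has the shape this method handles.


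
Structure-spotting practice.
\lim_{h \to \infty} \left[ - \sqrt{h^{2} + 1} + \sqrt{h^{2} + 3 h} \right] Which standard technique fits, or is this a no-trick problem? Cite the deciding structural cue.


Technique: conjugate multiplication — two divergent pieces with a minus sign between them and a radical in the mix: rationalize \sqrt{h^{2} + 3 h} - \sqrt{h^{2} + 1} before any limit law applies.


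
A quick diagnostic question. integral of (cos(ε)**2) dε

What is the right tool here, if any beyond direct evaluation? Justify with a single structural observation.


Verdict: a trigonometric identity — cos(ε)**2 is an even power — the power-reduction identity rewrites it into first-degree cosines.


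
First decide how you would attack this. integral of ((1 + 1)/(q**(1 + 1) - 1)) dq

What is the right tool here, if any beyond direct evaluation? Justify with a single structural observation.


Best approach: partial fractions — the integrand is a proper rational function and its denominator (q**(1 + 1) - 1) factors into distinct pieces, so it splits into simple fractions.


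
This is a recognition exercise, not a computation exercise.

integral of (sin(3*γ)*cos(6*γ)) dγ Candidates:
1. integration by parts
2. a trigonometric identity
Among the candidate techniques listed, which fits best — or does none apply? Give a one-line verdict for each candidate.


Technique: a trigonometric identity — split sin(3*γ)*cos(6*γ) with the angle-addition identities: the resulting sum integrates term by term.
- integration by parts: not the natural route: no polynomial-kernel product appears — a recursive parts reduction of the trigonometric product exists, but the identity rewrite is direct.
- a trigonometric identity: yes — fits the structure here.


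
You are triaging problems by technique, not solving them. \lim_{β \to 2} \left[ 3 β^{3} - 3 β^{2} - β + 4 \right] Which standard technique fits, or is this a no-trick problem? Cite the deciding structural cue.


Best approach: no special technique — the expression is continuous at 2 — substitute and evaluate; no indeterminate form appears.


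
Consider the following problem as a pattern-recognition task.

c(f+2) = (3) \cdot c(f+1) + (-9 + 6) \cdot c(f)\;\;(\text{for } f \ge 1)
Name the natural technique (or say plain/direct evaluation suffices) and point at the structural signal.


Diagnosis: the characteristic-root method — constant coefficients and linearity mean the ansatz r^f reduces it to solving the characteristic polynomial.


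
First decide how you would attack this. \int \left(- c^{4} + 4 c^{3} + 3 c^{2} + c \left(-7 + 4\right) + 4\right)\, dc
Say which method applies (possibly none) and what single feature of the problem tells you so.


Diagnosis: no special technique — scan for structure and find none: constant multiples of powers of c, integrate directly.


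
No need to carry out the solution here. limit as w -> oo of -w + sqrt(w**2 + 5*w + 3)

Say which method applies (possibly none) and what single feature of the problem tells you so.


Method: conjugate multiplication — an infinity-minus-infinity difference with a surviving radical — multiply by the conjugate to cancel the divergence.


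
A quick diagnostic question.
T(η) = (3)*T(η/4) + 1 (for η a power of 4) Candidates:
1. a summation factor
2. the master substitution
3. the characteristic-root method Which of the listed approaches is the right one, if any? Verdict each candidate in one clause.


Diagnosis: the master substitution — a divide-and-conquer shape: argument η/4, so change variables with η = 4^m and solve the linear version.
- a summation factor — the recursion divides its index rather than shifting it — there is no previous-term chain for a summation factor to telescope.
- the master substitution: yes — fits the structure here.
- the characteristic-root method: the recursion divides its index rather than shifting it — outside the constant-shift family the root method covers.


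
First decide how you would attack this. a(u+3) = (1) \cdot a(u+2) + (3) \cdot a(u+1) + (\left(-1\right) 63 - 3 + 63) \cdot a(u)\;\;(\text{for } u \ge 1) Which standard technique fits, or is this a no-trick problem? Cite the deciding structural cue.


Technique: the characteristic-root method — this is the constant-coefficient homogeneous case — the whole solution in u reduces to a polynomial's roots.


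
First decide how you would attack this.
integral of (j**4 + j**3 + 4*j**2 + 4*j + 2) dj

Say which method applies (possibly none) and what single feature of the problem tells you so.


Verdict: no special technique — scan for structure and find none: constant multiples of powers of j, integrate directly.


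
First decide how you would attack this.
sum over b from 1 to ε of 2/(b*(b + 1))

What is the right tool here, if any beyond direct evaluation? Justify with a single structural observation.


Diagnosis: telescoping — 2/(b*(b + 1)) hides a difference of shifted reciprocals — decompose it and the middle of the sum vanishes.


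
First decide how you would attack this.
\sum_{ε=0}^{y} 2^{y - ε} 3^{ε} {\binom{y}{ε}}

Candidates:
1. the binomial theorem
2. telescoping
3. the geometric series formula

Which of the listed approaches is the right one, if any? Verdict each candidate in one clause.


Verdict: the binomial theorem — {\binom{y}{ε}} weighting matched powers of 3 and 2 is the expanded form of (3 + 2)^y — fold it back up.
- the binomial theorem — a fit — the right tool for this form.
- telescoping — computed from the summand as displayed, the partial sums build up without the pairwise collapse telescoping exploits.
- the geometric series formula — the term-to-term ratio drifts with the index — the one thing the geometric formula cannot absorb.


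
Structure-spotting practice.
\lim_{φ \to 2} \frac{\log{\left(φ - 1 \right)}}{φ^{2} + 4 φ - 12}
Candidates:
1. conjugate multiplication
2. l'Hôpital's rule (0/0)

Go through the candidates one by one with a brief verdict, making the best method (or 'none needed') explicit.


Method: l'Hôpital's rule (0/0) — substituting 2 gives 0 over 0; differentiate top and bottom once and re-evaluate. One could equally expand both pieces locally and compare leading terms; the rule does that in one stroke.
- conjugate multiplication — multiplying by a conjugate would not remove any indeterminacy here.
- l'Hôpital's rule (0/0): yes, a natural case for it.


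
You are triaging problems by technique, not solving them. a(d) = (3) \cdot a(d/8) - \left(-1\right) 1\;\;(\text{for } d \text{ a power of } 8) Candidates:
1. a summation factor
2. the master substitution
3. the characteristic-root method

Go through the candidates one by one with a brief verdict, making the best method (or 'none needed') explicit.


Method: the master substitution — the argument shrinks by the factor 8, so measure the index on a logarithmic scale and the recursion becomes a shift.
- a summation factor — the recursion divides its index rather than shifting it — there is no previous-term chain for a summation factor to telescope.
- the master substitution — applicable, and directly so.
- the characteristic-root method: the recursion divides its index rather than shifting it — outside the constant-shift family the root method covers.


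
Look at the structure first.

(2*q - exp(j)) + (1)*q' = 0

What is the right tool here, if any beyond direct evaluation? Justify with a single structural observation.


Best approach: a linear integrating factor — arrange it as q' + 2·q = (the forcing term) and the integrating factor does the rest.


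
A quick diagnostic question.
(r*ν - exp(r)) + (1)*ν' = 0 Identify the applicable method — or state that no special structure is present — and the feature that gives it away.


Verdict: a linear integrating factor — ν appears only to the first power with coefficient r — the classic integrating-factor setup.


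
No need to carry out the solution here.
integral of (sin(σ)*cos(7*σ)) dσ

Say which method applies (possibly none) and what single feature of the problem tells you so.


Diagnosis: a trigonometric identity — cross-frequency products like sin(σ)*cos(7*σ) are the textbook product-to-sum case — the identity converts them to directly integrable sinusoids.


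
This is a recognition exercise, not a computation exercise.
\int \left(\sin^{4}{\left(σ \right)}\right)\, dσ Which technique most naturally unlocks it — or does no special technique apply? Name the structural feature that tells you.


Technique: a trigonometric identity — \sin^{4}{\left(σ \right)} is an even power — the power-reduction identity rewrites it into first-degree cosines.


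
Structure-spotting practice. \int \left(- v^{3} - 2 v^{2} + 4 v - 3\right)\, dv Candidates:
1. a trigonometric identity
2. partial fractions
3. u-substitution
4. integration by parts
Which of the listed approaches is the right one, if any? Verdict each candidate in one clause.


Method: no special technique — a term-by-term power-rule job in v; no substitution or rearrangement earns its keep here.
- a trigonometric identity: with no trigonometric functions present, identity rewriting has no target.
- partial fractions — the expression is not a ratio of polynomials that decomposes further.
- u-substitution — any workable substitution here is cosmetic — the integrand is already in directly integrable form.
- integration by parts — splitting off a factor buys nothing — the integrand integrates directly without parts.


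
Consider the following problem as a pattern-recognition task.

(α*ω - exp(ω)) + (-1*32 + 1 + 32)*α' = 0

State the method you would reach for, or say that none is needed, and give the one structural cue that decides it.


Technique: a linear integrating factor — arrange it as α' + ω·α = (the forcing term) and the integrating factor does the rest.


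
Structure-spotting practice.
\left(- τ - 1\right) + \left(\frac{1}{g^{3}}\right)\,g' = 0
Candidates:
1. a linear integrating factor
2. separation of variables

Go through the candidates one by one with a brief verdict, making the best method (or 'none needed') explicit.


Best approach: separation of variables — separating collects all g-dependence with the derivative and leaves all τ-dependence opposite: variables separate.
- a linear integrating factor — the unknown enters nonlinearly (through a power, a denominator, or a transcendental function), which the linear integrating-factor recipe cannot absorb as-is — any repair would come from a preliminary substitution, not the factor.
- separation of variables: a fit — the right tool for this form.


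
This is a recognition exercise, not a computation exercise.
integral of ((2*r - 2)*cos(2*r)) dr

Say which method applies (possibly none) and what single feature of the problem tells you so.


Verdict: integration by parts — a polynomial factor 2*r - 2 multiplies cos(2*r); differentiating 2*r - 2 lowers its degree while cos(2*r) integrates cleanly, so parts wins.


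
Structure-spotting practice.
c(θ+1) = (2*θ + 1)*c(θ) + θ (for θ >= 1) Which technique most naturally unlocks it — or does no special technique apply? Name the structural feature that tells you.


Method: a summation factor — it is first-order linear but the coefficient 2*θ + 1 depends on the index, so multiply through by a summation factor to telescope it.
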